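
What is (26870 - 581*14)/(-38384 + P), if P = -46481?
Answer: -18736/84865 ≈ -0.22077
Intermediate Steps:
(26870 - 581*14)/(-38384 + P) = (26870 - 581*14)/(-38384 - 46481) = (26870 - 8134)/(-84865) = 18736*(-1/84865) = -18736/84865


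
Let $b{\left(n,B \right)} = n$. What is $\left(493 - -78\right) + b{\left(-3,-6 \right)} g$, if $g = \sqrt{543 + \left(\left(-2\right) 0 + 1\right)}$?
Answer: $571 - 12 \sqrt{34} \approx 501.03$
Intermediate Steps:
$g = 4 \sqrt{34}$ ($g = \sqrt{543 + \left(0 + 1\right)} = \sqrt{543 + 1} = \sqrt{544} = 4 \sqrt{34} \approx 23.324$)
$\left(493 - -78\right) + b{\left(-3,-6 \right)} g = \left(493 - -78\right) - 3 \cdot 4 \sqrt{34} = \left(493 + 78\right) - 12 \sqrt{34} = 571 - 12 \sqrt{34}$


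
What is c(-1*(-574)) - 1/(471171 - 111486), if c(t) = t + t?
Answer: 412918379/359685 ≈ 1148.0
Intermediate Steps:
c(t) = 2*t
c(-1*(-574)) - 1/(471171 - 111486) = 2*(-1*(-574)) - 1/(471171 - 111486) = 2*574 - 1/359685 = 1148 - 1*1/359685 = 1148 - 1/359685 = 412918379/359685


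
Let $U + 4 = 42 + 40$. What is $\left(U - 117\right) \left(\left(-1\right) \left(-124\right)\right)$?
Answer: $-4836$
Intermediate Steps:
$U = 78$ ($U = -4 + \left(42 + 40\right) = -4 + 82 = 78$)
$\left(U - 117\right) \left(\left(-1\right) \left(-124\right)\right) = \left(78 - 117\right) \left(\left(-1\right) \left(-124\right)\right) = \left(-39\right) 124 = -4836$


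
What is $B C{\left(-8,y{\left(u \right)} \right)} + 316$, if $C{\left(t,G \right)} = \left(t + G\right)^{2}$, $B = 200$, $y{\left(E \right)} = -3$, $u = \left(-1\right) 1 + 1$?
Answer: $24516$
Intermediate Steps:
$u = 0$ ($u = -1 + 1 = 0$)
$C{\left(t,G \right)} = \left(G + t\right)^{2}$
$B C{\left(-8,y{\left(u \right)} \right)} + 316 = 200 \left(-3 - 8\right)^{2} + 316 = 200 \left(-11\right)^{2} + 316 = 200 \cdot 121 + 316 = 24200 + 316 = 24516$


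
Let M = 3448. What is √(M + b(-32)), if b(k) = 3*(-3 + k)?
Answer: √3343 ≈ 57.819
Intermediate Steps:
b(k) = -9 + 3*k
√(M + b(-32)) = √(3448 + (-9 + 3*(-32))) = √(3448 + (-9 - 96)) = √(3448 - 105) = √3343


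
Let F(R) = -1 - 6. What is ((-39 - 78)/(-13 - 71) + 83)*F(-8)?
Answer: -2363/4 ≈ -590.75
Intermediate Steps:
F(R) = -7
((-39 - 78)/(-13 - 71) + 83)*F(-8) = ((-39 - 78)/(-13 - 71) + 83)*(-7) = (-117/(-84) + 83)*(-7) = (-117*(-1/84) + 83)*(-7) = (39/28 + 83)*(-7) = (2363/28)*(-7) = -2363/4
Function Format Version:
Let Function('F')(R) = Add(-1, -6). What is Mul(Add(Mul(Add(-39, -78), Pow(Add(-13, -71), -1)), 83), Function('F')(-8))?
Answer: Rational(-2363, 4) ≈ -590.75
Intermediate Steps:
Function('F')(R) = -7
Mul(Add(Mul(Add(-39, -78), Pow(Add(-13, -71), -1)), 83), Function('F')(-8)) = Mul(Add(Mul(Add(-39, -78), Pow(Add(-13, -71), -1)), 83), -7) = Mul(Add(Mul(-117, Pow(-84, -1)), 83), -7) = Mul(Add(Mul(-117, Rational(-1, 84)), 83), -7) = Mul(Add(Rational(39, 28), 83), -7) = Mul(Rational(2363, 28), -7) = Rational(-2363, 4)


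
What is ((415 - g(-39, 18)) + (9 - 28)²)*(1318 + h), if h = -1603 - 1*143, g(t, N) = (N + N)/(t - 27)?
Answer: -3655976/11 ≈ -3.3236e+5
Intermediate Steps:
g(t, N) = 2*N/(-27 + t) (g(t, N) = (2*N)/(-27 + t) = 2*N/(-27 + t))
h = -1746 (h = -1603 - 143 = -1746)
((415 - g(-39, 18)) + (9 - 28)²)*(1318 + h) = ((415 - 2*18/(-27 - 39)) + (9 - 28)²)*(1318 - 1746) = ((415 - 2*18/(-66)) + (-19)²)*(-428) = ((415 - 2*18*(-1)/66) + 361)*(-428) = ((415 - 1*(-6/11)) + 361)*(-428) = ((415 + 6/11) + 361)*(-428) = (4571/11 + 361)*(-428) = (8542/11)*(-428) = -3655976/11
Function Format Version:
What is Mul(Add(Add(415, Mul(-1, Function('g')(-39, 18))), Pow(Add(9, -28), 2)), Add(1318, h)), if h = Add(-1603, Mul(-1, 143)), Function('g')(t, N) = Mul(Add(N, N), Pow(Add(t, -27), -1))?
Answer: Rational(-3655976, 11) ≈ -3.3236e+5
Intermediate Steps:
Function('g')(t, N) = Mul(2, N, Pow(Add(-27, t), -1)) (Function('g')(t, N) = Mul(Mul(2, N), Pow(Add(-27, t), -1)) = Mul(2, N, Pow(Add(-27, t), -1)))
h = -1746 (h = Add(-1603, -143) = -1746)
Mul(Add(Add(415, Mul(-1, Function('g')(-39, 18))), Pow(Add(9, -28), 2)), Add(1318, h)) = Mul(Add(Add(415, Mul(-1, Mul(2, 18, Pow(Add(-27, -39), -1)))), Pow(Add(9, -28), 2)), Add(1318, -1746)) = Mul(Add(Add(415, Mul(-1, Mul(2, 18, Pow(-66, -1)))), Pow(-19, 2)), -428) = Mul(Add(Add(415, Mul(-1, Mul(2, 18, Rational(-1, 66)))), 361), -428) = Mul(Add(Add(415, Mul(-1, Rational(-6, 11))), 361), -428) = Mul(Add(Add(415, Rational(6, 11)), 361), -428) = Mul(Add(Rational(4571, 11), 361), -428) = Mul(Rational(8542, 11), -428) = Rational(-3655976, 11)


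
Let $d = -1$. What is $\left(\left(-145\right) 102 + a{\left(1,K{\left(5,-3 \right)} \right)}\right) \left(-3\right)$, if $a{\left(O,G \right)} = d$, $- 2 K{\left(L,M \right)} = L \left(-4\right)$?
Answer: $44373$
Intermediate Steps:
$K{\left(L,M \right)} = 2 L$ ($K{\left(L,M \right)} = - \frac{L \left(-4\right)}{2} = - \frac{\left(-4\right) L}{2} = 2 L$)
$a{\left(O,G \right)} = -1$
$\left(\left(-145\right) 102 + a{\left(1,K{\left(5,-3 \right)} \right)}\right) \left(-3\right) = \left(\left(-145\right) 102 - 1\right) \left(-3\right) = \left(-14790 - 1\right) \left(-3\right) = \left(-14791\right) \left(-3\right) = 44373$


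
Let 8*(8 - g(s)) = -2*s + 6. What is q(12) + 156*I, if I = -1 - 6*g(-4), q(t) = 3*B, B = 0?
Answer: -6006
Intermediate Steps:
g(s) = 29/4 + s/4 (g(s) = 8 - (-2*s + 6)/8 = 8 - (6 - 2*s)/8 = 8 + (-3/4 + s/4) = 29/4 + s/4)
q(t) = 0 (q(t) = 3*0 = 0)
I = -77/2 (I = -1 - 6*(29/4 + (1/4)*(-4)) = -1 - 6*(29/4 - 1) = -1 - 6*25/4 = -1 - 75/2 = -77/2 ≈ -38.500)
q(12) + 156*I = 0 + 156*(-77/2) = 0 - 6006 = -6006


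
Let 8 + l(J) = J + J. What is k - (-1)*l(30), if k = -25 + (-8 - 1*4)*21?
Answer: -225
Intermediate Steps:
l(J) = -8 + 2*J (l(J) = -8 + (J + J) = -8 + 2*J)
k = -277 (k = -25 + (-8 - 4)*21 = -25 - 12*21 = -25 - 252 = -277)
k - (-1)*l(30) = -277 - (-1)*(-8 + 2*30) = -277 - (-1)*(-8 + 60) = -277 - (-1)*52 = -277 - 1*(-52) = -277 + 52 = -225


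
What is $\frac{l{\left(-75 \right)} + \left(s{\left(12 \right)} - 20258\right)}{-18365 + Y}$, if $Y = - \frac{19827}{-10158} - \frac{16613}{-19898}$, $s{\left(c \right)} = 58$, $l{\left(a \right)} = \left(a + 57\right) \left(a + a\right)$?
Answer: $\frac{29476399750}{30928682143} \approx 0.95304$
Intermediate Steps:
$l{\left(a \right)} = 2 a \left(57 + a\right)$ ($l{\left(a \right)} = \left(57 + a\right) 2 a = 2 a \left(57 + a\right)$)
$Y = \frac{46939375}{16843657}$ ($Y = \left(-19827\right) \left(- \frac{1}{10158}\right) - - \frac{16613}{19898} = \frac{6609}{3386} + \frac{16613}{19898} = \frac{46939375}{16843657} \approx 2.7868$)
$\frac{l{\left(-75 \right)} + \left(s{\left(12 \right)} - 20258\right)}{-18365 + Y} = \frac{2 \left(-75\right) \left(57 - 75\right) + \left(58 - 20258\right)}{-18365 + \frac{46939375}{16843657}} = \frac{2 \left(-75\right) \left(-18\right) - 20200}{- \frac{309286821430}{16843657}} = \left(2700 - 20200\right) \left(- \frac{16843657}{309286821430}\right) = \left(-17500\right) \left(- \frac{16843657}{309286821430}\right) = \frac{29476399750}{30928682143}$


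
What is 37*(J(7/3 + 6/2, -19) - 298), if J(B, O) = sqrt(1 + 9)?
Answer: -11026 + 37*sqrt(10) ≈ -10909.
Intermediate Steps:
J(B, O) = sqrt(10)
37*(J(7/3 + 6/2, -19) - 298) = 37*(sqrt(10) - 298) = 37*(-298 + sqrt(10)) = -11026 + 37*sqrt(10)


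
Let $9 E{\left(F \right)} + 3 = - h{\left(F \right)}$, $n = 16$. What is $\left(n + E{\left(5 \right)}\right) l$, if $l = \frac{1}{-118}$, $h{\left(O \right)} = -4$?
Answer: $- \frac{145}{1062} \approx -0.13653$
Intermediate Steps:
$E{\left(F \right)} = \frac{1}{9}$ ($E{\left(F \right)} = - \frac{1}{3} + \frac{\left(-1\right) \left(-4\right)}{9} = - \frac{1}{3} + \frac{1}{9} \cdot 4 = - \frac{1}{3} + \frac{4}{9} = \frac{1}{9}$)
$l = - \frac{1}{118} \approx -0.0084746$
$\left(n + E{\left(5 \right)}\right) l = \left(16 + \frac{1}{9}\right) \left(- \frac{1}{118}\right) = \frac{145}{9} \left(- \frac{1}{118}\right) = - \frac{145}{1062}$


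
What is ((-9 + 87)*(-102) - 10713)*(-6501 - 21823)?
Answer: 528780756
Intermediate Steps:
((-9 + 87)*(-102) - 10713)*(-6501 - 21823) = (78*(-102) - 10713)*(-28324) = (-7956 - 10713)*(-28324) = -18669*(-28324) = 528780756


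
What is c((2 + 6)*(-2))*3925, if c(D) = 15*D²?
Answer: 15072000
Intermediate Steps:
c((2 + 6)*(-2))*3925 = (15*((2 + 6)*(-2))²)*3925 = (15*(8*(-2))²)*3925 = (15*(-16)²)*3925 = (15*256)*3925 = 3840*3925 = 15072000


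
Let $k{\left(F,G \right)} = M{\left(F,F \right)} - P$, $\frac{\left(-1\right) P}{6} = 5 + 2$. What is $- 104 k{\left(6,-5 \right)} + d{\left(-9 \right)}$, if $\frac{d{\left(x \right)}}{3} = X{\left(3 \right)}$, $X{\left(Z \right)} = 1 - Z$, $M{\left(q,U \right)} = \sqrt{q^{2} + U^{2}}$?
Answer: $-4374 - 624 \sqrt{2} \approx -5256.5$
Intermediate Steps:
$M{\left(q,U \right)} = \sqrt{U^{2} + q^{2}}$
$P = -42$ ($P = - 6 \left(5 + 2\right) = \left(-6\right) 7 = -42$)
$d{\left(x \right)} = -6$ ($d{\left(x \right)} = 3 \left(1 - 3\right) = 3 \left(-2\right) = -6$)
$k{\left(F,G \right)} = 42 + \sqrt{2} \sqrt{F^{2}}$ ($k{\left(F,G \right)} = \sqrt{F^{2} + F^{2}} - -42 = \sqrt{2 F^{2}} + 42 = \sqrt{2} \sqrt{F^{2}} + 42 = 42 + \sqrt{2} \sqrt{F^{2}}$)
$- 104 k{\left(6,-5 \right)} + d{\left(-9 \right)} = - 104 \left(42 + \sqrt{2} \sqrt{6^{2}}\right) - 6 = - 104 \left(42 + \sqrt{2} \sqrt{36}\right) - 6 = - 104 \left(42 + \sqrt{2} \cdot 6\right) - 6 = - 104 \left(42 + 6 \sqrt{2}\right) - 6 = \left(-4368 - 624 \sqrt{2}\right) - 6 = -4374 - 624 \sqrt{2}$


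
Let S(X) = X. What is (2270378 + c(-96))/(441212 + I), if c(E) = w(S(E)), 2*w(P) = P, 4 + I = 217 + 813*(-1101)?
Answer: -1135165/226844 ≈ -5.0042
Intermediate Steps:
I = -894900 (I = -4 + (217 + 813*(-1101)) = -4 + (217 - 895113) = -4 - 894896 = -894900)
w(P) = P/2
c(E) = E/2
(2270378 + c(-96))/(441212 + I) = (2270378 + (1/2)*(-96))/(441212 - 894900) = (2270378 - 48)/(-453688) = 2270330*(-1/453688) = -1135165/226844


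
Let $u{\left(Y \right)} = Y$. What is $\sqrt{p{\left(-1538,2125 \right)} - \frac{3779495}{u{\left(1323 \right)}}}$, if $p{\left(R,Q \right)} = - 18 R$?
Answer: $\frac{\sqrt{98539311}}{63} \approx 157.57$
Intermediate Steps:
$\sqrt{p{\left(-1538,2125 \right)} - \frac{3779495}{u{\left(1323 \right)}}} = \sqrt{\left(-18\right) \left(-1538\right) - \frac{3779495}{1323}} = \sqrt{27684 - \frac{3779495}{1323}} = \sqrt{\frac{32846437}{1323}} = \frac{\sqrt{98539311}}{63}$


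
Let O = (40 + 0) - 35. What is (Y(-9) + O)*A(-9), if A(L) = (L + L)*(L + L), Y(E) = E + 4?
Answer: 0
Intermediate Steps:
Y(E) = 4 + E
A(L) = 4*L² (A(L) = (2*L)*(2*L) = 4*L²)
O = 5 (O = 40 - 35 = 5)
(Y(-9) + O)*A(-9) = ((4 - 9) + 5)*(4*(-9)²) = (-5 + 5)*(4*81) = 0*324 = 0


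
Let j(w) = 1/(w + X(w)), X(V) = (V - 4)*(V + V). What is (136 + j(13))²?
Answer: 1128489649/61009 ≈ 18497.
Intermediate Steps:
X(V) = 2*V*(-4 + V) (X(V) = (-4 + V)*(2*V) = 2*V*(-4 + V))
j(w) = 1/(w + 2*w*(-4 + w))
(136 + j(13))² = (136 + 1/(13*(-7 + 2*13)))² = (136 + 1/(13*(-7 + 26)))² = (136 + (1/13)/19)² = (136 + (1/13)*(1/19))² = (136 + 1/247)² = (33593/247)² = 1128489649/61009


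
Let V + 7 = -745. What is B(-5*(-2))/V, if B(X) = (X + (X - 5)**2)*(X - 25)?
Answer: 525/752 ≈ 0.69814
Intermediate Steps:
B(X) = (-25 + X)*(X + (-5 + X)**2) (B(X) = (X + (-5 + X)**2)*(-25 + X) = (-25 + X)*(X + (-5 + X)**2))
V = -752 (V = -7 - 745 = -752)
B(-5*(-2))/V = (-625 + (-5*(-2))**3 - 34*(-5*(-2))**2 + 250*(-5*(-2)))/(-752) = (-625 + 10**3 - 34*10**2 + 250*10)*(-1/752) = (-625 + 1000 - 34*100 + 2500)*(-1/752) = (-625 + 1000 - 3400 + 2500)*(-1/752) = -525*(-1/752) = 525/752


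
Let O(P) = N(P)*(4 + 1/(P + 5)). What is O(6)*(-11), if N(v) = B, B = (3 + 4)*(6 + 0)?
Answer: -1890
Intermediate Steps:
B = 42 (B = 7*6 = 42)
N(v) = 42
O(P) = 168 + 42/(5 + P) (O(P) = 42*(4 + 1/(P + 5)) = 42*(4 + 1/(5 + P)) = 168 + 42/(5 + P))
O(6)*(-11) = (42*(21 + 4*6)/(5 + 6))*(-11) = (42*(21 + 24)/11)*(-11) = (42*(1/11)*45)*(-11) = (1890/11)*(-11) = -1890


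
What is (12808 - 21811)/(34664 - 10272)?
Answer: -9003/24392 ≈ -0.36910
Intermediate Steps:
(12808 - 21811)/(34664 - 10272) = -9003/24392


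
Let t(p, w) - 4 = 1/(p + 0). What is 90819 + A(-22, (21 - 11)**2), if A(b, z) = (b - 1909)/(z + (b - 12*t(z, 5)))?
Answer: 67793518/747 ≈ 90754.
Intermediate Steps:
t(p, w) = 4 + 1/p (t(p, w) = 4 + 1/(p + 0) = 4 + 1/p)
A(b, z) = (-1909 + b)/(-48 + b + z - 12/z) (A(b, z) = (b - 1909)/(z + (b - 12*(4 + 1/z))) = (-1909 + b)/(z + (b + (-48 - 12/z))) = (-1909 + b)/(z + (-48 + b - 12/z)) = (-1909 + b)/(-48 + b + z - 12/z))
90819 + A(-22, (21 - 11)**2) = 90819 + (21 - 11)**2*(-1909 - 22)/(-12 - 48*(21 - 11)**2 + (21 - 11)**2*(-22 + (21 - 11)**2)) = 90819 + 10**2*(-1931)/(-12 - 48*10**2 + 10**2*(-22 + 10**2)) = 90819 + 100*(-1931)/(-12 - 48*100 + 100*(-22 + 100)) = 90819 + 100*(-1931)/(-12 - 4800 + 100*78) = 90819 + 100*(-1931)/(-12 - 4800 + 7800) = 90819 + 100*(-1931)/2988 = 90819 + 100*(1/2988)*(-1931) = 90819 - 48275/747 = 67793518/747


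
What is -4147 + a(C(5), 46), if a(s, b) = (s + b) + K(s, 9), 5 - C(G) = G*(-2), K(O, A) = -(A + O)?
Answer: -4110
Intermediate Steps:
K(O, A) = -A - O
C(G) = 5 + 2*G (C(G) = 5 - G*(-2) = 5 - (-2)*G = 5 + 2*G)
a(s, b) = -9 + b (a(s, b) = (s + b) + (-1*9 - s) = (b + s) + (-9 - s) = -9 + b)
-4147 + a(C(5), 46) = -4147 + (-9 + 46) = -4147 + 37 = -4110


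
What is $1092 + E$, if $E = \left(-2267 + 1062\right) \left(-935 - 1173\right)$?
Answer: $2541232$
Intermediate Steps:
$E = 2540140$ ($E = \left(-1205\right) \left(-2108\right) = 2540140$)
$1092 + E = 1092 + 2540140 = 2541232$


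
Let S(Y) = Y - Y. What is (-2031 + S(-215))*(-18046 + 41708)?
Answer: -48057522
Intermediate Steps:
S(Y) = 0
(-2031 + S(-215))*(-18046 + 41708) = (-2031 + 0)*(-18046 + 41708) = -2031*23662 = -48057522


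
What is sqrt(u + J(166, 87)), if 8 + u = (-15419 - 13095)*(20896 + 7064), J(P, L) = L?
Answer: I*sqrt(797251361) ≈ 28236.0*I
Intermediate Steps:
u = -797251448 (u = -8 + (-15419 - 13095)*(20896 + 7064) = -8 - 28514*27960 = -8 - 797251440 = -797251448)
sqrt(u + J(166, 87)) = sqrt(-797251448 + 87) = sqrt(-797251361) = I*sqrt(797251361)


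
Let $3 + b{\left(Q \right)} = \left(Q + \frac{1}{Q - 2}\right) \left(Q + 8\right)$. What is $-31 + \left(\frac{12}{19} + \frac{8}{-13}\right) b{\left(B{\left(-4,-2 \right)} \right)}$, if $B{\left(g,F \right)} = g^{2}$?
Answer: $- \frac{2257}{91} \approx -24.802$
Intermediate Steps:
$b{\left(Q \right)} = -3 + \left(8 + Q\right) \left(Q + \frac{1}{-2 + Q}\right)$ ($b{\left(Q \right)} = -3 + \left(Q + \frac{1}{Q - 2}\right) \left(Q + 8\right) = -3 + \left(Q + \frac{1}{-2 + Q}\right) \left(8 + Q\right) = -3 + \left(8 + Q\right) \left(Q + \frac{1}{-2 + Q}\right)$)
$-31 + \left(\frac{12}{19} + \frac{8}{-13}\right) b{\left(B{\left(-4,-2 \right)} \right)} = -31 + \left(\frac{12}{19} + \frac{8}{-13}\right) \frac{14 + \left(\left(-4\right)^{2}\right)^{3} - 18 \left(-4\right)^{2} + 6 \left(\left(-4\right)^{2}\right)^{2}}{-2 + \left(-4\right)^{2}} = -31 + \left(12 \cdot \frac{1}{19} + 8 \left(- \frac{1}{13}\right)\right) \frac{14 + 16^{3} - 288 + 6 \cdot 16^{2}}{-2 + 16} = -31 + \left(\frac{12}{19} - \frac{8}{13}\right) \frac{14 + 4096 - 288 + 6 \cdot 256}{14} = -31 + \frac{4 \frac{14 + 4096 - 288 + 1536}{14}}{247} = -31 + \frac{4 \cdot \frac{1}{14} \cdot 5358}{247} = -31 + \frac{4}{247} \cdot \frac{2679}{7} = -31 + \frac{564}{91} = - \frac{2257}{91}$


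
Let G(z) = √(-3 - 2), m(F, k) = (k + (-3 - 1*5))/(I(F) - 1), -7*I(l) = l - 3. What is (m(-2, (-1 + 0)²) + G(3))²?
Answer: 2381/4 + 49*I*√5 ≈ 595.25 + 109.57*I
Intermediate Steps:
I(l) = 3/7 - l/7 (I(l) = -(l - 3)/7 = -(-3 + l)/7 = 3/7 - l/7)
m(F, k) = (-8 + k)/(-4/7 - F/7) (m(F, k) = (k + (-3 - 1*5))/((3/7 - F/7) - 1) = (k + (-3 - 5))/(-4/7 - F/7) = (k - 8)/(-4/7 - F/7) = (-8 + k)/(-4/7 - F/7))
G(z) = I*√5 (G(z) = √(-5) = I*√5)
(m(-2, (-1 + 0)²) + G(3))² = (7*(8 - (-1 + 0)²)/(4 - 2) + I*√5)² = (7*(8 - 1*(-1)²)/2 + I*√5)² = (7*(½)*(8 - 1*1) + I*√5)² = (7*(½)*(8 - 1) + I*√5)² = (7*(½)*7 + I*√5)² = (49/2 + I*√5)²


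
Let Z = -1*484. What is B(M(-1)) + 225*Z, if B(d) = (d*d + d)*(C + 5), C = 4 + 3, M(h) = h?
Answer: -108900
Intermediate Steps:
C = 7
Z = -484
B(d) = 12*d + 12*d² (B(d) = (d*d + d)*(7 + 5) = (d² + d)*12 = (d + d²)*12 = 12*d + 12*d²)
B(M(-1)) + 225*Z = 12*(-1)*(1 - 1) + 225*(-484) = 12*(-1)*0 - 108900 = 0 - 108900 = -108900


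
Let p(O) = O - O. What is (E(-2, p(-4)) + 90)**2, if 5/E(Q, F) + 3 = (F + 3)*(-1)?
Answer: 286225/36 ≈ 7950.7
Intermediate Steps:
p(O) = 0
E(Q, F) = 5/(-6 - F) (E(Q, F) = 5/(-3 + (F + 3)*(-1)) = 5/(-3 + (3 + F)*(-1)) = 5/(-3 + (-3 - F)) = 5/(-6 - F))
(E(-2, p(-4)) + 90)**2 = (-5/(6 + 0) + 90)**2 = (-5/6 + 90)**2 = (535/6)**2 = 286225/36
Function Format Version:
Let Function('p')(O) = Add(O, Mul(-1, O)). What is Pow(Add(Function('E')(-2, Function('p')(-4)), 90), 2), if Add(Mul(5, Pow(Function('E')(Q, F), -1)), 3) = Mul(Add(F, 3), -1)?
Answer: Rational(286225, 36) ≈ 7950.7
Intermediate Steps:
Function('p')(O) = 0
Function('E')(Q, F) = Mul(5, Pow(Add(-6, Mul(-1, F)), -1)) (Function('E')(Q, F) = Mul(5, Pow(Add(-3, Mul(Add(F, 3), -1)), -1)) = Mul(5, Pow(Add(-3, Mul(Add(3, F), -1)), -1)) = Mul(5, Pow(Add(-3, Add(-3, Mul(-1, F))), -1)) = Mul(5, Pow(Add(-6, Mul(-1, F)), -1)))
Pow(Add(Function('E')(-2, Function('p')(-4)), 90), 2) = Pow(Add(Mul(-5, Pow(Add(6, 0), -1)), 90), 2) = Pow(Add(Mul(-5, Pow(6, -1)), 90), 2) = Pow(Add(Mul(-5, Rational(1, 6)), 90), 2) = Pow(Add(Rational(-5, 6), 90), 2) = Pow(Rational(535, 6), 2) = Rational(286225, 36)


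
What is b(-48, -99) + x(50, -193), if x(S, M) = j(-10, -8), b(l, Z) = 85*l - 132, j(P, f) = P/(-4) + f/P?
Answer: -42087/10 ≈ -4208.7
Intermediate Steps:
j(P, f) = -P/4 + f/P (j(P, f) = P*(-¼) + f/P = -P/4 + f/P)
b(l, Z) = -132 + 85*l
x(S, M) = 33/10 (x(S, M) = -¼*(-10) - 8/(-10) = 5/2 - 8*(-⅒) = 5/2 + ⅘ = 33/10)
b(-48, -99) + x(50, -193) = (-132 + 85*(-48)) + 33/10 = (-132 - 4080) + 33/10 = -4212 + 33/10 = -42087/10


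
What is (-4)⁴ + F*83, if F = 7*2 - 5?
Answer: 1003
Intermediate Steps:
F = 9 (F = 14 - 5 = 9)
(-4)⁴ + F*83 = (-4)⁴ + 9*83 = 256 + 747 = 1003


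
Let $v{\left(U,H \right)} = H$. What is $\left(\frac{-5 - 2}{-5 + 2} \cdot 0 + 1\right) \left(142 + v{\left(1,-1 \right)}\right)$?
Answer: $141$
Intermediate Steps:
$\left(\frac{-5 - 2}{-5 + 2} \cdot 0 + 1\right) \left(142 + v{\left(1,-1 \right)}\right) = \left(\frac{-5 - 2}{-5 + 2} \cdot 0 + 1\right) \left(142 - 1\right) = \left(- \frac{7}{-3} \cdot 0 + 1\right) 141 = \left(\left(-7\right) \left(- \frac{1}{3}\right) 0 + 1\right) 141 = \left(\frac{7}{3} \cdot 0 + 1\right) 141 = \left(0 + 1\right) 141 = 1 \cdot 141 = 141$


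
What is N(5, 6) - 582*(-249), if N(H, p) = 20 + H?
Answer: 144943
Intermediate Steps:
N(5, 6) - 582*(-249) = (20 + 5) - 582*(-249) = 25 + 144918 = 144943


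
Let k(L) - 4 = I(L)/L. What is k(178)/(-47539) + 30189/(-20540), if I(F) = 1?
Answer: -127736106029/86904144340 ≈ -1.4699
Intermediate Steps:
k(L) = 4 + 1/L
k(178)/(-47539) + 30189/(-20540) = (4 + 1/178)/(-47539) + 30189/(-20540) = (4 + 1/178)*(-1/47539) + 30189*(-1/20540) = (713/178)*(-1/47539) - 30189/20540 = -713/8461942 - 30189/20540 = -127736106029/86904144340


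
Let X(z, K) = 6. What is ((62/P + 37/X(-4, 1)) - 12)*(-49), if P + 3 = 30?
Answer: 9359/54 ≈ 173.31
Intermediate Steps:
P = 27 (P = -3 + 30 = 27)
((62/P + 37/X(-4, 1)) - 12)*(-49) = ((62/27 + 37/6) - 12)*(-49) = (457/54 - 12)*(-49) = -191/54*(-49) = 9359/54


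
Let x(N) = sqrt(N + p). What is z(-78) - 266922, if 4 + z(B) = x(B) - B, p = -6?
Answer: -266848 + 2*I*sqrt(21) ≈ -2.6685e+5 + 9.1651*I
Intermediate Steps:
x(N) = sqrt(-6 + N) (x(N) = sqrt(N - 6) = sqrt(-6 + N))
z(B) = -4 + sqrt(-6 + B) - B (z(B) = -4 + (sqrt(-6 + B) - B) = -4 + sqrt(-6 + B) - B)
z(-78) - 266922 = (-4 + sqrt(-6 - 78) - 1*(-78)) - 266922 = (-4 + sqrt(-84) + 78) - 266922 = (-4 + 2*I*sqrt(21) + 78) - 266922 = (74 + 2*I*sqrt(21)) - 266922 = -266848 + 2*I*sqrt(21)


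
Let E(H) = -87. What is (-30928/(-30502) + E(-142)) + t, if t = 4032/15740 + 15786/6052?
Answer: -15094725991717/181598384810 ≈ -83.121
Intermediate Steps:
t = 34109163/11907310 (t = 4032*(1/15740) + 15786*(1/6052) = 1008/3935 + 7893/3026 = 34109163/11907310 ≈ 2.8646)
(-30928/(-30502) + E(-142)) + t = (-30928/(-30502) - 87) + 34109163/11907310 = (-30928*(-1/30502) - 87) + 34109163/11907310 = (15464/15251 - 87) + 34109163/11907310 = -1311373/15251 + 34109163/11907310 = -15094725991717/181598384810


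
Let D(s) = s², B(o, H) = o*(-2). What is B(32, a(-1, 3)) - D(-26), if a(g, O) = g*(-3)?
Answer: -740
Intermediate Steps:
a(g, O) = -3*g
B(o, H) = -2*o
B(32, a(-1, 3)) - D(-26) = -2*32 - 1*(-26)² = -64 - 1*676 = -64 - 676 = -740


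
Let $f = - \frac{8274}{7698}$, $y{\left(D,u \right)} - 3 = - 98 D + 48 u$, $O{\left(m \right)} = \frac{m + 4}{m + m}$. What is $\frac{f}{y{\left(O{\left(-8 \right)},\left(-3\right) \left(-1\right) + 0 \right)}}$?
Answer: $- \frac{394}{44905} \approx -0.0087741$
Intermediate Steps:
$O{\left(m \right)} = \frac{4 + m}{2 m}$
$y{\left(D,u \right)} = 3 - 98 D + 48 u$ ($y{\left(D,u \right)} = 3 - \left(- 48 u + 98 D\right) = 3 - 98 D + 48 u$)
$f = - \frac{1379}{1283}$ ($f = \left(-8274\right) \frac{1}{7698} = - \frac{1379}{1283} \approx -1.0748$)
$\frac{f}{y{\left(O{\left(-8 \right)},\left(-3\right) \left(-1\right) + 0 \right)}} = - \frac{1379}{1283 \left(3 - 98 \frac{4 - 8}{2 \left(-8\right)} + 48 \left(\left(-3\right) \left(-1\right) + 0\right)\right)} = - \frac{1379}{1283 \left(3 - 98 \cdot \frac{1}{2} \left(- \frac{1}{8}\right) \left(-4\right) + 48 \left(3 + 0\right)\right)} = - \frac{1379}{1283 \left(3 - \frac{49}{2} + 48 \cdot 3\right)} = - \frac{1379}{1283 \left(3 - \frac{49}{2} + 144\right)} = - \frac{1379}{1283 \cdot \frac{245}{2}} = \left(- \frac{1379}{1283}\right) \frac{2}{245} = - \frac{394}{44905}$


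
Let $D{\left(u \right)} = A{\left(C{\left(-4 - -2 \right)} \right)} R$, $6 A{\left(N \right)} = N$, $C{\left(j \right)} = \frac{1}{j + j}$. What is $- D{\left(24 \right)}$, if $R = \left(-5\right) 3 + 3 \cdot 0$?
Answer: $- \frac{5}{8} \approx -0.625$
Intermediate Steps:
$C{\left(j \right)} = \frac{1}{2 j}$
$A{\left(N \right)} = \frac{N}{6}$
$R = -15$ ($R = -15 + 0 = -15$)
$D{\left(u \right)} = \frac{5}{8}$ ($D{\left(u \right)} = \frac{\frac{1}{2} \frac{1}{-4 - -2}}{6} \left(-15\right) = \frac{\frac{1}{2} \frac{1}{-4 + 2}}{6} \left(-15\right) = \frac{\frac{1}{2} \frac{1}{-2}}{6} \left(-15\right) = \frac{\frac{1}{2} \left(- \frac{1}{2}\right)}{6} \left(-15\right) = \frac{1}{6} \left(- \frac{1}{4}\right) \left(-15\right) = \left(- \frac{1}{24}\right) \left(-15\right) = \frac{5}{8}$)
$- D{\left(24 \right)} = \left(-1\right) \frac{5}{8} = - \frac{5}{8}$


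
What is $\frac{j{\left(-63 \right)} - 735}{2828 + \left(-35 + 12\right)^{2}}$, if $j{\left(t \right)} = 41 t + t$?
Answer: $- \frac{1127}{1119} \approx -1.0071$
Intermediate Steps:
$j{\left(t \right)} = 42 t$
$\frac{j{\left(-63 \right)} - 735}{2828 + \left(-35 + 12\right)^{2}} = \frac{42 \left(-63\right) - 735}{2828 + \left(-35 + 12\right)^{2}} = \frac{-2646 - 735}{2828 + \left(-23\right)^{2}} = - \frac{3381}{2828 + 529} = - \frac{3381}{3357} = \left(-3381\right) \frac{1}{3357} = - \frac{1127}{1119}$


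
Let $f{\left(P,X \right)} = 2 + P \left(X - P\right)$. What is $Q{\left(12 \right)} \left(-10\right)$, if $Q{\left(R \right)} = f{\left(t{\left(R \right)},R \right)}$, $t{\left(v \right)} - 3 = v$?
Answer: $430$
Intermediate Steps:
$t{\left(v \right)} = 3 + v$
$Q{\left(R \right)} = 2 - \left(3 + R\right)^{2} + R \left(3 + R\right)$ ($Q{\left(R \right)} = 2 - \left(3 + R\right)^{2} + \left(3 + R\right) R = 2 - \left(3 + R\right)^{2} + R \left(3 + R\right)$)
$Q{\left(12 \right)} \left(-10\right) = \left(-7 - 36\right) \left(-10\right) = \left(-43\right) \left(-10\right) = 430$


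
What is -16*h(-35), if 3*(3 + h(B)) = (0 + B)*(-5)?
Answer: -2656/3 ≈ -885.33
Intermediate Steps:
h(B) = -3 - 5*B/3 (h(B) = -3 + ((0 + B)*(-5))/3 = -3 + (B*(-5))/3 = -3 + (-5*B)/3 = -3 - 5*B/3)
-16*h(-35) = -16*(-3 - 5/3*(-35)) = -16*(-3 + 175/3) = -16*166/3 = -2656/3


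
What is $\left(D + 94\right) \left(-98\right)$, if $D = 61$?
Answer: $-15190$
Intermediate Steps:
$\left(D + 94\right) \left(-98\right) = \left(61 + 94\right) \left(-98\right) = 155 \left(-98\right) = -15190$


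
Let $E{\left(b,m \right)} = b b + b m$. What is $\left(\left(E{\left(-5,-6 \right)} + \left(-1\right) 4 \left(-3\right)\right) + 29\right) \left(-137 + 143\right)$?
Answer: $576$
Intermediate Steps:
$E{\left(b,m \right)} = b^{2} + b m$
$\left(\left(E{\left(-5,-6 \right)} + \left(-1\right) 4 \left(-3\right)\right) + 29\right) \left(-137 + 143\right) = \left(\left(- 5 \left(-5 - 6\right) + \left(-1\right) 4 \left(-3\right)\right) + 29\right) \left(-137 + 143\right) = \left(\left(\left(-5\right) \left(-11\right) - -12\right) + 29\right) 6 = \left(\left(55 + 12\right) + 29\right) 6 = \left(67 + 29\right) 6 = 96 \cdot 6 = 576$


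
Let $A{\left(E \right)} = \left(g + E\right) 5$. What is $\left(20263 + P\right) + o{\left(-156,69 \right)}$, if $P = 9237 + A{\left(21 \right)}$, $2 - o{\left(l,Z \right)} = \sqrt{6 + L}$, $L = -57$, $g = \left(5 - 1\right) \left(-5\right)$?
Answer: $29507 - i \sqrt{51} \approx 29507.0 - 7.1414 i$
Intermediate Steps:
$g = -20$ ($g = 4 \left(-5\right) = -20$)
$o{\left(l,Z \right)} = 2 - i \sqrt{51}$ ($o{\left(l,Z \right)} = 2 - \sqrt{6 - 57} = 2 - \sqrt{-51} = 2 - i \sqrt{51}$)
$A{\left(E \right)} = -100 + 5 E$ ($A{\left(E \right)} = \left(-20 + E\right) 5 = -100 + 5 E$)
$P = 9242$ ($P = 9237 + \left(-100 + 5 \cdot 21\right) = 9237 + \left(-100 + 105\right) = 9237 + 5 = 9242$)
$\left(20263 + P\right) + o{\left(-156,69 \right)} = \left(20263 + 9242\right) + \left(2 - i \sqrt{51}\right) = 29505 + \left(2 - i \sqrt{51}\right) = 29507 - i \sqrt{51}$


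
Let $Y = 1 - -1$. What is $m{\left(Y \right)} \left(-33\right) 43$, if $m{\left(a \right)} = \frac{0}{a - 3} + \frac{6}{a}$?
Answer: $-4257$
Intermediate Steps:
$Y = 2$ ($Y = 1 + 1 = 2$)
$m{\left(a \right)} = \frac{6}{a}$ ($m{\left(a \right)} = \frac{0}{-3 + a} + \frac{6}{a} = 0 + \frac{6}{a} = \frac{6}{a}$)
$m{\left(Y \right)} \left(-33\right) 43 = \frac{6}{2} \left(-33\right) 43 = 6 \cdot \frac{1}{2} \left(-33\right) 43 = 3 \left(-33\right) 43 = \left(-99\right) 43 = -4257$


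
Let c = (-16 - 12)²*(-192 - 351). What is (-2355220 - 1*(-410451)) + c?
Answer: -2370481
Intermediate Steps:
c = -425712 (c = (-28)²*(-543) = 784*(-543) = -425712)
(-2355220 - 1*(-410451)) + c = (-2355220 - 1*(-410451)) - 425712 = (-2355220 + 410451) - 425712 = -1944769 - 425712 = -2370481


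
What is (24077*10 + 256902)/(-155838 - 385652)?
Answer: -248836/270745 ≈ -0.91908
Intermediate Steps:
(24077*10 + 256902)/(-155838 - 385652) = (240770 + 256902)/(-541490) = 497672*(-1/541490) = -248836/270745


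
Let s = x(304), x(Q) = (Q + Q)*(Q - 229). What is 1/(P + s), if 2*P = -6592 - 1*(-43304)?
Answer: 1/63956 ≈ 1.5636e-5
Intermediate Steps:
P = 18356 (P = (-6592 - 1*(-43304))/2 = (-6592 + 43304)/2 = (½)*36712 = 18356)
x(Q) = 2*Q*(-229 + Q) (x(Q) = (2*Q)*(-229 + Q) = 2*Q*(-229 + Q))
s = 45600 (s = 2*304*(-229 + 304) = 2*304*75 = 45600)
1/(P + s) = 1/(18356 + 45600) = 1/63956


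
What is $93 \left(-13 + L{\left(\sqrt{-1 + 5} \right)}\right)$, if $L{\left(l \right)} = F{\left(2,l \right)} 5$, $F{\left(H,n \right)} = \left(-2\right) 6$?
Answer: $-6789$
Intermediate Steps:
$F{\left(H,n \right)} = -12$
$L{\left(l \right)} = -60$ ($L{\left(l \right)} = \left(-12\right) 5 = -60$)
$93 \left(-13 + L{\left(\sqrt{-1 + 5} \right)}\right) = 93 \left(-13 - 60\right) = 93 \left(-73\right) = -6789$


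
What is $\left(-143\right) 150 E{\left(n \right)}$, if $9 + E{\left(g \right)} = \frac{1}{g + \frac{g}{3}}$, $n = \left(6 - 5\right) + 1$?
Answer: $\frac{740025}{4} \approx 1.8501 \cdot 10^{5}$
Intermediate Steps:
$n = 2$ ($n = 1 + 1 = 2$)
$E{\left(g \right)} = -9 + \frac{3}{4 g}$ ($E{\left(g \right)} = -9 + \frac{1}{g + \frac{g}{3}} = -9 + \frac{1}{\frac{4}{3} g} = -9 + \frac{3}{4 g}$)
$\left(-143\right) 150 E{\left(n \right)} = \left(-143\right) 150 \left(-9 + \frac{3}{4 \cdot 2}\right) = - 21450 \left(-9 + \frac{3}{4} \cdot \frac{1}{2}\right) = - 21450 \left(-9 + \frac{3}{8}\right) = \left(-21450\right) \left(- \frac{69}{8}\right) = \frac{740025}{4}$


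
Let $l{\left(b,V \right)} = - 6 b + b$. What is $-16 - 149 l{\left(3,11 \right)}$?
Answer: $2219$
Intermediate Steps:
$l{\left(b,V \right)} = - 5 b$
$-16 - 149 l{\left(3,11 \right)} = -16 - 149 \left(\left(-5\right) 3\right) = -16 - -2235 = -16 + 2235 = 2219$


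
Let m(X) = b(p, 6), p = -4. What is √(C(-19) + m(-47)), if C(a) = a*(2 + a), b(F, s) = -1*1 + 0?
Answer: √322 ≈ 17.944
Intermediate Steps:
b(F, s) = -1 (b(F, s) = -1 + 0 = -1)
m(X) = -1
√(C(-19) + m(-47)) = √(-19*(2 - 19) - 1) = √(-19*(-17) - 1) = √(323 - 1) = √322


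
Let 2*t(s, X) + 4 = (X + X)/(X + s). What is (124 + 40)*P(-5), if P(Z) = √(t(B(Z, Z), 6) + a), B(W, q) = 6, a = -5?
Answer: 82*I*√26 ≈ 418.12*I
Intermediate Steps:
t(s, X) = -2 + X/(X + s) (t(s, X) = -2 + ((X + X)/(X + s))/2 = -2 + ((2*X)/(X + s))/2 = -2 + (2*X/(X + s))/2 = -2 + X/(X + s))
P(Z) = I*√26/2 (P(Z) = √((-1*6 - 2*6)/(6 + 6) - 5) = √((-6 - 12)/12 - 5) = √((1/12)*(-18) - 5) = √(-3/2 - 5) = √(-13/2) = I*√26/2)
(124 + 40)*P(-5) = (124 + 40)*(I*√26/2) = 164*(I*√26/2) = 82*I*√26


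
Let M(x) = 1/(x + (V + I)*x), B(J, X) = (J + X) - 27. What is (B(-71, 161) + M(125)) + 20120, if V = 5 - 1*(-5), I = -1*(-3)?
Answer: 35320251/1750 ≈ 20183.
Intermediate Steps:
I = 3
B(J, X) = -27 + J + X
V = 10 (V = 5 + 5 = 10)
M(x) = 1/(14*x) (M(x) = 1/(x + (10 + 3)*x) = 1/(x + 13*x) = 1/(14*x))
(B(-71, 161) + M(125)) + 20120 = ((-27 - 71 + 161) + (1/14)/125) + 20120 = (63 + (1/14)*(1/125)) + 20120 = (63 + 1/1750) + 20120 = 110251/1750 + 20120 = 35320251/1750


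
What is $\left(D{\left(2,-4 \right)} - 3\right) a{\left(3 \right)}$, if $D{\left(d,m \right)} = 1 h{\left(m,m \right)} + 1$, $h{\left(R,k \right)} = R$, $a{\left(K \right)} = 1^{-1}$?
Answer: $-6$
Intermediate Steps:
$a{\left(K \right)} = 1$
$D{\left(d,m \right)} = 1 + m$ ($D{\left(d,m \right)} = 1 m + 1 = m + 1 = 1 + m$)
$\left(D{\left(2,-4 \right)} - 3\right) a{\left(3 \right)} = \left(\left(1 - 4\right) - 3\right) 1 = \left(-3 - 3\right) 1 = \left(-6\right) 1 = -6$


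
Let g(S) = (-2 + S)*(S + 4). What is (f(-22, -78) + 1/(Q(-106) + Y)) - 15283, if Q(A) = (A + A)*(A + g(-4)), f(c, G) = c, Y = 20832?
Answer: -662767719/43304 ≈ -15305.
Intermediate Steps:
g(S) = (-2 + S)*(4 + S)
Q(A) = 2*A² (Q(A) = (A + A)*(A + (-8 + (-4)² + 2*(-4))) = (2*A)*(A + (-8 + 16 - 8)) = (2*A)*(A + 0) = (2*A)*A = 2*A²)
(f(-22, -78) + 1/(Q(-106) + Y)) - 15283 = (-22 + 1/(2*(-106)² + 20832)) - 15283 = (-22 + 1/(2*11236 + 20832)) - 15283 = (-22 + 1/(22472 + 20832)) - 15283 = (-22 + 1/43304) - 15283 = -952687/43304 - 15283 = -662767719/43304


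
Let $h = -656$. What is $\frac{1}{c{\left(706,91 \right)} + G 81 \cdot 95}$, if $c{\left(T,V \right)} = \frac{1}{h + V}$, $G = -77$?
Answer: $- \frac{565}{334770976} \approx -1.6877 \cdot 10^{-6}$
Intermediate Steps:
$c{\left(T,V \right)} = \frac{1}{-656 + V}$
$\frac{1}{c{\left(706,91 \right)} + G 81 \cdot 95} = \frac{1}{\frac{1}{-656 + 91} + \left(-77\right) 81 \cdot 95} = \frac{1}{\frac{1}{-565} - 592515} = \frac{1}{- \frac{1}{565} - 592515} = \frac{1}{- \frac{334770976}{565}} = - \frac{565}{334770976}$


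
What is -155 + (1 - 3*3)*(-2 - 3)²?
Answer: -355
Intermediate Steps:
-155 + (1 - 3*3)*(-2 - 3)² = -155 + (1 - 9)*(-5)² = -155 - 8*25 = -155 - 200 = -355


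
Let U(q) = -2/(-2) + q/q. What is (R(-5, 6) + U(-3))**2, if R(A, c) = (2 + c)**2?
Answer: 4356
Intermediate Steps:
U(q) = 2 (U(q) = -2*(-1/2) + 1 = 1 + 1 = 2)
(R(-5, 6) + U(-3))**2 = ((2 + 6)**2 + 2)**2 = (8**2 + 2)**2 = (64 + 2)**2 = 66**2 = 4356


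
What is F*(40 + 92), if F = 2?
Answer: 264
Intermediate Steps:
F*(40 + 92) = 2*(40 + 92) = 2*132 = 264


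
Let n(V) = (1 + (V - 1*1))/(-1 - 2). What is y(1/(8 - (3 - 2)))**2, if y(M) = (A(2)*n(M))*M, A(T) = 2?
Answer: 4/21609 ≈ 0.00018511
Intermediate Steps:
n(V) = -V/3 (n(V) = (1 + (V - 1))/(-3) = (1 + (-1 + V))*(-1/3) = V*(-1/3) = -V/3)
y(M) = -2*M**2/3 (y(M) = (2*(-M/3))*M = (-2*M/3)*M = -2*M**2/3)
y(1/(8 - (3 - 2)))**2 = (-2/(3*(8 - (3 - 2))**2))**2 = (-2/(3*(8 - 1*1)**2))**2 = (-2/(3*(8 - 1)**2))**2 = (-2*(1/7)**2/3)**2 = (-2/3*1/49)**2 = (-2/147)**2 = 4/21609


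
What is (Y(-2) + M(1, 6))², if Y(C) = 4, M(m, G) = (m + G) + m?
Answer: 144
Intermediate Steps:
M(m, G) = G + 2*m (M(m, G) = (G + m) + m = G + 2*m)
(Y(-2) + M(1, 6))² = (4 + (6 + 2*1))² = (4 + (6 + 2))² = (4 + 8)² = 12² = 144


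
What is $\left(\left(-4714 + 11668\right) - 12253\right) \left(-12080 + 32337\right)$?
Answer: $-107341843$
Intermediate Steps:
$\left(\left(-4714 + 11668\right) - 12253\right) \left(-12080 + 32337\right) = \left(6954 - 12253\right) 20257 = \left(-5299\right) 20257 = -107341843$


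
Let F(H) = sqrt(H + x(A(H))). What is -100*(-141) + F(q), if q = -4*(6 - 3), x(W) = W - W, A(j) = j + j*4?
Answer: 14100 + 2*I*sqrt(3) ≈ 14100.0 + 3.4641*I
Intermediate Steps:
A(j) = 5*j (A(j) = j + 4*j = 5*j)
x(W) = 0
q = -12 (q = -4*3 = -12)
F(H) = sqrt(H) (F(H) = sqrt(H + 0) = sqrt(H))
-100*(-141) + F(q) = -100*(-141) + sqrt(-12) = 14100 + 2*I*sqrt(3)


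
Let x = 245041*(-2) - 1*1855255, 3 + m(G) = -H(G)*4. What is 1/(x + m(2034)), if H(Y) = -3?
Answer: -1/2345328 ≈ -4.2638e-7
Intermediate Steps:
m(G) = 9 (m(G) = -3 - 1*(-3)*4 = -3 + 3*4 = -3 + 12 = 9)
x = -2345337 (x = -490082 - 1855255 = -2345337)
1/(x + m(2034)) = 1/(-2345337 + 9) = 1/(-2345328) = -1/2345328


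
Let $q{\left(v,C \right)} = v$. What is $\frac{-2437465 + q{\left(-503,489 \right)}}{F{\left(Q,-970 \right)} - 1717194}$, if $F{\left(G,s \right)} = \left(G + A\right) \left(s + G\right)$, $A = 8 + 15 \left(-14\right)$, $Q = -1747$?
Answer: $- \frac{2437968}{3578239} \approx -0.68133$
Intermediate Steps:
$A = -202$ ($A = 8 - 210 = -202$)
$F{\left(G,s \right)} = \left(-202 + G\right) \left(G + s\right)$ ($F{\left(G,s \right)} = \left(G - 202\right) \left(s + G\right) = \left(-202 + G\right) \left(G + s\right)$)
$\frac{-2437465 + q{\left(-503,489 \right)}}{F{\left(Q,-970 \right)} - 1717194} = \frac{-2437465 - 503}{\left(\left(-1747\right)^{2} - -352894 - -195940 - -1694590\right) - 1717194} = - \frac{2437968}{\left(3052009 + 352894 + 195940 + 1694590\right) - 1717194} = - \frac{2437968}{5295433 - 1717194} = - \frac{2437968}{3578239}$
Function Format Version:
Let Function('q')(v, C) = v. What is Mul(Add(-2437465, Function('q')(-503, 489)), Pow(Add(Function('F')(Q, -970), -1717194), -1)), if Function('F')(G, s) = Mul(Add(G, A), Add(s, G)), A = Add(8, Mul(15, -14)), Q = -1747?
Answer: Rational(-2437968, 3578239) ≈ -0.68133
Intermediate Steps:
A = -202 (A = Add(8, -210) = -202)
Function('F')(G, s) = Mul(Add(-202, G), Add(G, s)) (Function('F')(G, s) = Mul(Add(G, -202), Add(s, G)) = Mul(Add(-202, G), Add(G, s)))
Mul(Add(-2437465, Function('q')(-503, 489)), Pow(Add(Function('F')(Q, -970), -1717194), -1)) = Mul(Add(-2437465, -503), Pow(Add(Add(Pow(-1747, 2), Mul(-202, -1747), Mul(-202, -970), Mul(-1747, -970)), -1717194), -1)) = Mul(-2437968, Pow(Add(Add(3052009, 352894, 195940, 1694590), -1717194), -1)) = Mul(-2437968, Pow(Add(5295433, -1717194), -1)) = Mul(-2437968, Pow(3578239, -1)) = Mul(-2437968, Rational(1, 3578239)) = Rational(-2437968, 3578239)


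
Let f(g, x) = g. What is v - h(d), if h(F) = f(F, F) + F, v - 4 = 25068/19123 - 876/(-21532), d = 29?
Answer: -5419582905/102939109 ≈ -52.648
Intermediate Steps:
v = 550885417/102939109 (v = 4 + (25068/19123 - 876/(-21532)) = 4 + (25068*(1/19123) - 876*(-1/21532)) = 4 + (25068/19123 + 219/5383) = 4 + 139128981/102939109 = 550885417/102939109 ≈ 5.3516)
h(F) = 2*F (h(F) = F + F = 2*F)
v - h(d) = 550885417/102939109 - 2*29 = 550885417/102939109 - 1*58 = 550885417/102939109 - 58 = -5419582905/102939109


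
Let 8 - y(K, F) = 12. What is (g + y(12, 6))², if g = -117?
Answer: 14641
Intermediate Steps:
y(K, F) = -4 (y(K, F) = 8 - 1*12 = 8 - 12 = -4)
(g + y(12, 6))² = (-117 - 4)² = (-121)² = 14641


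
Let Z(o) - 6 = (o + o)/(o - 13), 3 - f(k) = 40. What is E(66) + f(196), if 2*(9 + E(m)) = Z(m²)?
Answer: -182393/4343 ≈ -41.997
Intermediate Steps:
f(k) = -37 (f(k) = 3 - 1*40 = 3 - 40 = -37)
Z(o) = 6 + 2*o/(-13 + o) (Z(o) = 6 + (o + o)/(o - 13) = 6 + (2*o)/(-13 + o) = 6 + 2*o/(-13 + o))
E(m) = -9 + (-39 + 4*m²)/(-13 + m²) (E(m) = -9 + (2*(-39 + 4*m²)/(-13 + m²))/2 = -9 + (-39 + 4*m²)/(-13 + m²))
E(66) + f(196) = (78 - 5*66²)/(-13 + 66²) - 37 = (78 - 5*4356)/(-13 + 4356) - 37 = (78 - 21780)/4343 - 37 = (1/4343)*(-21702) - 37 = -21702/4343 - 37 = -182393/4343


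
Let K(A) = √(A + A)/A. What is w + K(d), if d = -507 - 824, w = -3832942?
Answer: -3832942 - I*√22/121 ≈ -3.8329e+6 - 0.038764*I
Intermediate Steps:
d = -1331
K(A) = √2/√A (K(A) = √(2*A)/A = (√2*√A)/A = √2/√A)
w + K(d) = -3832942 + √2/√(-1331) = -3832942 + √2*(-I*√11/121) = -3832942 - I*√22/121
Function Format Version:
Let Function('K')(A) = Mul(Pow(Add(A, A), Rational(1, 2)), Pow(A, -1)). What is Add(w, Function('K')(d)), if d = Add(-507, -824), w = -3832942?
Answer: Add(-3832942, Mul(Rational(-1, 121), I, Pow(22, Rational(1, 2)))) ≈ Add(-3.8329e+6, Mul(-0.038764, I))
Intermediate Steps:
d = -1331
Function('K')(A) = Mul(Pow(2, Rational(1, 2)), Pow(A, Rational(-1, 2))) (Function('K')(A) = Mul(Pow(Mul(2, A), Rational(1, 2)), Pow(A, -1)) = Mul(Mul(Pow(2, Rational(1, 2)), Pow(A, Rational(1, 2))), Pow(A, -1)) = Mul(Pow(2, Rational(1, 2)), Pow(A, Rational(-1, 2))))
Add(w, Function('K')(d)) = Add(-3832942, Mul(Pow(2, Rational(1, 2)), Pow(-1331, Rational(-1, 2)))) = Add(-3832942, Mul(Pow(2, Rational(1, 2)), Mul(Rational(-1, 121), I, Pow(11, Rational(1, 2))))) = Add(-3832942, Mul(Rational(-1, 121), I, Pow(22, Rational(1, 2))))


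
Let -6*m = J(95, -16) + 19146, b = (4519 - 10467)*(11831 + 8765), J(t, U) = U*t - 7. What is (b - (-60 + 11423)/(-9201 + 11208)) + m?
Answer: -491746911949/4014 ≈ -1.2251e+8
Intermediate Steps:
J(t, U) = -7 + U*t
b = -122505008 (b = -5948*20596 = -122505008)
m = -5873/2 (m = -((-7 - 16*95) + 19146)/6 = -((-7 - 1520) + 19146)/6 = -(-1527 + 19146)/6 = -1/6*17619 = -5873/2 ≈ -2936.5)
(b - (-60 + 11423)/(-9201 + 11208)) + m = (-122505008 - (-60 + 11423)/(-9201 + 11208)) - 5873/2 = (-122505008 - 11363/2007) - 5873/2 = -245867562419/2007 - 5873/2 = -491746911949/4014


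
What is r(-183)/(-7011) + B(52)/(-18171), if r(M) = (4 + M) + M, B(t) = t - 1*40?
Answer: 80170/1572801 ≈ 0.050973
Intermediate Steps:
B(t) = -40 + t (B(t) = t - 40 = -40 + t)
r(M) = 4 + 2*M
r(-183)/(-7011) + B(52)/(-18171) = (4 + 2*(-183))/(-7011) + (-40 + 52)/(-18171) = (4 - 366)*(-1/7011) + 12*(-1/18171) = -362*(-1/7011) - 4/6057 = 362/7011 - 4/6057 = 80170/1572801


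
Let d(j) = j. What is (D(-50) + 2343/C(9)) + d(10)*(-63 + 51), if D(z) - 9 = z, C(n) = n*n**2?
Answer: -38342/243 ≈ -157.79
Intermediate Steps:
C(n) = n**3
D(z) = 9 + z
(D(-50) + 2343/C(9)) + d(10)*(-63 + 51) = ((9 - 50) + 2343/(9**3)) + 10*(-63 + 51) = (-41 + 2343/729) + 10*(-12) = (-41 + 2343*(1/729)) - 120 = (-41 + 781/243) - 120 = -9182/243 - 120 = -38342/243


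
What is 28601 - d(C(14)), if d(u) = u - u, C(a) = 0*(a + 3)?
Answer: 28601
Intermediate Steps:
C(a) = 0 (C(a) = 0*(3 + a) = 0)
d(u) = 0
28601 - d(C(14)) = 28601 - 1*0 = 28601 + 0 = 28601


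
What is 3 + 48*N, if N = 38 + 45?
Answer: 3987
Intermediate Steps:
N = 83
3 + 48*N = 3 + 48*83 = 3 + 3984 = 3987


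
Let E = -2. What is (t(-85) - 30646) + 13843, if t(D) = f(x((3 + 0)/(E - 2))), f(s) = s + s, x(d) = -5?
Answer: -16813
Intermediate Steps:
f(s) = 2*s
t(D) = -10 (t(D) = 2*(-5) = -10)
(t(-85) - 30646) + 13843 = (-10 - 30646) + 13843 = -30656 + 13843 = -16813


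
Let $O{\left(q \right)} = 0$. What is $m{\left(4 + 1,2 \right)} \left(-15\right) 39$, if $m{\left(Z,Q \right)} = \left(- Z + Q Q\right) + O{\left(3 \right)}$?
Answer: $585$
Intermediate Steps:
$m{\left(Z,Q \right)} = Q^{2} - Z$ ($m{\left(Z,Q \right)} = \left(- Z + Q Q\right) + 0 = \left(- Z + Q^{2}\right) + 0 = \left(Q^{2} - Z\right) + 0 = Q^{2} - Z$)
$m{\left(4 + 1,2 \right)} \left(-15\right) 39 = \left(2^{2} - \left(4 + 1\right)\right) \left(-15\right) 39 = \left(4 - 5\right) \left(-15\right) 39 = \left(-1\right) \left(-15\right) 39 = 15 \cdot 39 = 585$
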